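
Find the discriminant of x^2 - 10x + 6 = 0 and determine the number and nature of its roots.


For ax^2 + bx + c = 0, discriminant D = b^2 - 4ac
Here a = 1, b = -10, c = 6
D = (-10)^2 - 4(1)(6) = 100 - 24 = 76

D = 76 > 0 but not a perfect square
The equation has 2 distinct real irrational roots.

Discriminant = 76, 2 distinct real irrational roots


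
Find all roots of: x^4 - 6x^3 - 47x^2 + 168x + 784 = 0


Let p(x) = x^4 - 6x^3 - 47x^2 + 168x + 784. By the rational root theorem (leading coefficient 1), any rational root is an integer divisor of 784: try ±1, ±2, ... in turn.
Test x = 1: value = 900 ≠ 0.
Test x = -1: value = 576 ≠ 0.
Test x = 2: value = 900 ≠ 0.
Test x = -2: value = 324 ≠ 0.
Test x = 4: value = 576 ≠ 0.
Test x = -4: value = 0 ✓, so (x + 4) is a factor.
Synthetic division by (x + 4): bring down 1; 1(-4) - 6 = -10; (-10)(-4) - 47 = -7; (-7)(-4) + 168 = 196; 196(-4) + 784 = 0 → quotient x^3 - 10x^2 - 7x + 196, remainder 0.
Continue with the quotient x^3 - 10x^2 - 7x + 196 (candidates must divide 196; re-test x = -4 first in case it repeats).
Test x = -4: value = 0 ✓, so (x + 4) is a factor.
Synthetic division by (x + 4): bring down 1; 1(-4) - 10 = -14; (-14)(-4) - 7 = 49; 49(-4) + 196 = 0 → quotient x^2 - 14x + 49, remainder 0.
Solve the quadratic x^2 - 14x + 49 = 0: discriminant = (-14)^2 - 4(1)(49) = 196 - 196 = 0.
Discriminant = 0, so a double root: x = 14/2 = 7.
Collecting all roots found:

x = -4 (multiplicity 2), x = 7 (multiplicity 2)


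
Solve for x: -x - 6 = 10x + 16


Starting with: -x - 6 = 10x + 16
Move all x terms to left: (-1 - 10)x = 16 + 6
Simplify: -11x = 22
Divide both sides by -11: x = -2

x = -2


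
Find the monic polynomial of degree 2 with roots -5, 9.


A monic polynomial with roots -5, 9 is:
p(x) = (x + 5)(x - 9)
After multiplying by (x + 5): x + 5
After multiplying by (x - 9): x^2 - 4x - 45

x^2 - 4x - 45


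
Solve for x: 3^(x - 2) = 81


Express both sides with the same base.
81 = 3^4
Since the bases match, equate exponents: x - 2 = 4
So x = 4 - (-2) = 6

x = 6


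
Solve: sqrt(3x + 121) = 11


Square both sides: 3x + 121 = 11^2 = 121
3x = 121 - 121 = 0
x = 0
Check: sqrt(3*0 + 121) = sqrt(121) = 11 ✓

x = 0


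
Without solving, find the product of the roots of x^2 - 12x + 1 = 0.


By Vieta's formulas for ax^2 + bx + c = 0:
  Sum of roots = -b/a
  Product of roots = c/a

Here a = 1, b = -12, c = 1
Sum = -(-12)/1 = 12
Product = 1/1 = 1

Product = 1


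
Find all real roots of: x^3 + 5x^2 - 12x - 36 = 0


Let p(x) = x^3 + 5x^2 - 12x - 36. By the rational root theorem (leading coefficient 1), any rational root is an integer divisor of 36: try ±1, ±2, ... in turn.
Test x = 1: value = -42 ≠ 0.
Test x = -1: value = -20 ≠ 0.
Test x = 2: value = -32 ≠ 0.
Test x = -2: value = 0 ✓, so (x + 2) is a factor.
Synthetic division by (x + 2): bring down 1; 1(-2) + 5 = 3; 3(-2) - 12 = -18; (-18)(-2) - 36 = 0 → quotient x^2 + 3x - 18, remainder 0.
Solve the quadratic x^2 + 3x - 18 = 0: discriminant = 3^2 - 4(1)(-18) = 9 + 72 = 81.
sqrt(81) = 9, so x = (-3 ± 9)/2: x = 3 or x = -6.

x = -6, x = -2, x = 3


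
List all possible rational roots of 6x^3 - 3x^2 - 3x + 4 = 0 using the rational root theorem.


Rational root theorem: possible roots are ±p/q where:
  p divides the constant term (4): p ∈ {1, 2, 4}
  q divides the leading coefficient (6): q ∈ {1, 2, 3, 6}

All possible rational roots: -4, -2, -4/3, -1, -2/3, -1/2, -1/3, -1/6, 1/6, 1/3, 1/2, 2/3, 1, 4/3, 2, 4

-4, -2, -4/3, -1, -2/3, -1/2, -1/3, -1/6, 1/6, 1/3, 1/2, 2/3, 1, 4/3, 2, 4


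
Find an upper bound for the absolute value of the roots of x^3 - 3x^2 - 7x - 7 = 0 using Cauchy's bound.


Cauchy's bound: all roots r satisfy |r| <= 1 + max(|a_i/a_n|) for i = 0,...,n-1
where a_n is the leading coefficient.

Coefficients: [1, -3, -7, -7]
Leading coefficient a_n = 1
Ratios |a_i/a_n|: 3, 7, 7
Maximum ratio: 7
Cauchy's bound: |r| <= 1 + 7 = 8

Upper bound = 8


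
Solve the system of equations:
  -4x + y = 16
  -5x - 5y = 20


Using Cramer's rule:
Determinant D = (-4)(-5) - (-5)(1) = 20 + 5 = 25
Dx = (16)(-5) - (20)(1) = -80 - 20 = -100
Dy = (-4)(20) - (-5)(16) = -80 + 80 = 0
x = Dx/D = -100/25 = -4
y = Dy/D = 0/25 = 0

x = -4, y = 0


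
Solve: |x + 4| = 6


An absolute value equation |expr| = 6 gives two cases:
Case 1: x + 4 = 6
  x = 2, so x = 2
Case 2: x + 4 = -6
  x = -10, so x = -10

x = -10, x = 2


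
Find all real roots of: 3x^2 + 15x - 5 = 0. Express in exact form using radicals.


Using the quadratic formula: x = (-b ± sqrt(b^2 - 4ac)) / (2a)
Here a = 3, b = 15, c = -5
Discriminant = b^2 - 4ac = 15^2 - 4(3)(-5) = 225 + 60 = 285
Since discriminant = 285 > 0, there are two real roots.
x = (-15 ± sqrt(285)) / 6
Numerically: x ≈ 0.3137 or x ≈ -5.3137

x = (-15 + sqrt(285)) / 6 or x = (-15 - sqrt(285)) / 6


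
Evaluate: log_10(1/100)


We need the exponent such that 10^? = 1/100
10^(-2) = 1/10^2 = 1/100
Therefore log_10(1/100) = -2

-2


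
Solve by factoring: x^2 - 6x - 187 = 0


We need two numbers that multiply to -187 and add to -6.
Those numbers are -17 and 11 (since (-17) * 11 = -187 and (-17) + 11 = -6).
So x^2 - 6x - 187 = (x - 17)(x + 11) = 0
Setting each factor to zero: x = 17 or x = -11

x = -11, x = 17


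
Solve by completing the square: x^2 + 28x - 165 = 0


Start: x^2 + 28x - 165 = 0
Move constant: x^2 + 28x = 165
Half of 28 is 14, squared is 196
Add 196 to both sides: x^2 + 28x + 196 = 361
(x + 14)^2 = 361
x + 14 = ±19
x = -14 + 19 = 5 or x = -14 - 19 = -33

x = -33, x = 5


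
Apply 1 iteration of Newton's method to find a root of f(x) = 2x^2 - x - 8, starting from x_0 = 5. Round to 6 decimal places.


Newton's method: x_(n+1) = x_n - f(x_n)/f'(x_n)
f(x) = 2x^2 - x - 8
f'(x) = 4x - 1

Iteration 1:
  f(5.000000) = 37.000000
  f'(5.000000) = 19.000000
  x_1 = 5.000000 - (37.000000)/(19.000000) = 3.052632

x_1 = 3.052632


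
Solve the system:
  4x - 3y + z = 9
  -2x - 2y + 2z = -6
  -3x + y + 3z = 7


Using Cramer's rule. Expand each determinant along the first row.
D  = 4*[(-2)*3 - 2*1] - (-3)*[(-2)*3 - 2*(-3)] + 1*[(-2)*1 - (-2)*(-3)]
  = 4*(-8) - (-3)*(0) + 1*(-8) = -40
Dx = 9*[(-2)*3 - 2*1] - (-3)*[(-6)*3 - 2*7] + 1*[(-6)*1 - (-2)*7]
  = 9*(-8) - (-3)*(-32) + 1*(8) = -160
Dy = 4*[(-6)*3 - 2*7] - 9*[(-2)*3 - 2*(-3)] + 1*[(-2)*7 - (-6)*(-3)]
  = 4*(-32) - 9*(0) + 1*(-32) = -160
Dz = 4*[(-2)*7 - (-6)*1] - (-3)*[(-2)*7 - (-6)*(-3)] + 9*[(-2)*1 - (-2)*(-3)]
  = 4*(-8) - (-3)*(-32) + 9*(-8) = -200
x = Dx/D = -160/-40 = 4, y = Dy/D = -160/-40 = 4, z = Dz/D = -200/-40 = 5
Check eq1: (4)(4) + (-3)(4) + (1)(5) = 9 = 9 ✓
Check eq2: (-2)(4) + (-2)(4) + (2)(5) = -6 = -6 ✓
Check eq3: (-3)(4) + (1)(4) + (3)(5) = 7 = 7 ✓

x = 4, y = 4, z = 5


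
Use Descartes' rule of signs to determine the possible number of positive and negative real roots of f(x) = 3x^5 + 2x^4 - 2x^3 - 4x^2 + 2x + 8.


Descartes' rule of signs:

For positive roots, count sign changes in f(x) = 3x^5 + 2x^4 - 2x^3 - 4x^2 + 2x + 8:
Signs of coefficients: +, +, -, -, +, +
Number of sign changes: 2
Possible positive real roots: 2, 0

For negative roots, examine f(-x) = -3x^5 + 2x^4 + 2x^3 - 4x^2 - 2x + 8:
Signs of coefficients: -, +, +, -, -, +
Number of sign changes: 3
Possible negative real roots: 3, 1

Positive roots: 2 or 0; Negative roots: 3 or 1


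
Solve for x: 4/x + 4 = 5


Subtract 4 from both sides: 4/x = 1
Multiply both sides by x: 4 = 1 * x
Divide by 1: x = 4

x = 4


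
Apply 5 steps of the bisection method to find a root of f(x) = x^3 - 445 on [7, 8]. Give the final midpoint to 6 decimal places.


f(x) = x^3 - 445
f(7) = -102 < 0
f(8) = 67 > 0

Step 1: midpoint = (7.000000 + 8.000000)/2 = 7.500000
  f(7.500000) = -23.125000
  f(mid) < 0, so root is in [7.500000, 8.000000]

Step 2: midpoint = (7.500000 + 8.000000)/2 = 7.750000
  f(7.750000) = 20.484375
  f(mid) > 0, so root is in [7.500000, 7.750000]

Step 3: midpoint = (7.500000 + 7.750000)/2 = 7.625000
  f(7.625000) = -1.677734
  f(mid) < 0, so root is in [7.625000, 7.750000]

Step 4: midpoint = (7.625000 + 7.750000)/2 = 7.687500
  f(7.687500) = 9.313232
  f(mid) > 0, so root is in [7.625000, 7.687500]

Step 5: midpoint = (7.625000 + 7.687500)/2 = 7.656250
  f(7.656250) = 3.795319
  f(mid) > 0, so root is in [7.625000, 7.656250]

midpoint = 7.656250


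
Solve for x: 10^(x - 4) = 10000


Express both sides with the same base.
10000 = 10^4
Since the bases match, equate exponents: x - 4 = 4
So x = 4 - (-4) = 8

x = 8


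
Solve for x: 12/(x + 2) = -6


Multiply both sides by (x + 2): 12 = -6(x + 2)
Distribute: 12 = -6x - 12
-6x = 12 + 12 = 24
x = -4

x = -4


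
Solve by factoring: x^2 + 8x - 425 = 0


We need two numbers that multiply to -425 and add to 8.
Those numbers are -17 and 25 (since (-17) * 25 = -425 and (-17) + 25 = 8).
So x^2 + 8x - 425 = (x - 17)(x + 25) = 0
Setting each factor to zero: x = 17 or x = -25

x = -25, x = 17


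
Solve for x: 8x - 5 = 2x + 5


Starting with: 8x - 5 = 2x + 5
Move all x terms to left: (8 - 2)x = 5 + 5
Simplify: 6x = 10
Divide both sides by 6: x = 5/3

x = 5/3


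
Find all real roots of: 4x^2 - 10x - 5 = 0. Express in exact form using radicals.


Using the quadratic formula: x = (-b ± sqrt(b^2 - 4ac)) / (2a)
Here a = 4, b = -10, c = -5
Discriminant = b^2 - 4ac = (-10)^2 - 4(4)(-5) = 100 + 80 = 180
Since discriminant = 180 > 0, there are two real roots.
x = (10 ± 6*sqrt(5)) / 8
Simplifying: x = (5 ± 3*sqrt(5)) / 4
Numerically: x ≈ 2.9271 or x ≈ -0.4271

x = (5 + 3*sqrt(5)) / 4 or x = (5 - 3*sqrt(5)) / 4


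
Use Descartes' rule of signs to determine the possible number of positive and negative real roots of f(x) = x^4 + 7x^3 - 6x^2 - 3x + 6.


Descartes' rule of signs:

For positive roots, count sign changes in f(x) = x^4 + 7x^3 - 6x^2 - 3x + 6:
Signs of coefficients: +, +, -, -, +
Number of sign changes: 2
Possible positive real roots: 2, 0

For negative roots, examine f(-x) = x^4 - 7x^3 - 6x^2 + 3x + 6:
Signs of coefficients: +, -, -, +, +
Number of sign changes: 2
Possible negative real roots: 2, 0

Positive roots: 2 or 0; Negative roots: 2 or 0


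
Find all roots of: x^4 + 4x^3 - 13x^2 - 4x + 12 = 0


Let p(x) = x^4 + 4x^3 - 13x^2 - 4x + 12. By the rational root theorem (leading coefficient 1), any rational root is an integer divisor of 12: try ±1, ±2, ... in turn.
Test x = 1: value = 0 ✓, so (x - 1) is a factor.
Synthetic division by (x - 1): bring down 1; 1(1) + 4 = 5; 5(1) - 13 = -8; (-8)(1) - 4 = -12; (-12)(1) + 12 = 0 → quotient x^3 + 5x^2 - 8x - 12, remainder 0.
Continue with the quotient x^3 + 5x^2 - 8x - 12 (candidates must divide 12; re-test x = 1 first in case it repeats).
Test x = 1: value = -14 ≠ 0.
Test x = -1: value = 0 ✓, so (x + 1) is a factor.
Synthetic division by (x + 1): bring down 1; 1(-1) + 5 = 4; 4(-1) - 8 = -12; (-12)(-1) - 12 = 0 → quotient x^2 + 4x - 12, remainder 0.
Solve the quadratic x^2 + 4x - 12 = 0: discriminant = 4^2 - 4(1)(-12) = 16 + 48 = 64.
sqrt(64) = 8, so x = (-4 ± 8)/2: x = 2 or x = -6.
Collecting all roots found:

x = -6, x = -1, x = 1, x = 2


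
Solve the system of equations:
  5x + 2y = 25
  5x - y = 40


Using Cramer's rule:
Determinant D = (5)(-1) - (5)(2) = -5 - 10 = -15
Dx = (25)(-1) - (40)(2) = -25 - 80 = -105
Dy = (5)(40) - (5)(25) = 200 - 125 = 75
x = Dx/D = -105/-15 = 7
y = Dy/D = 75/-15 = -5

x = 7, y = -5


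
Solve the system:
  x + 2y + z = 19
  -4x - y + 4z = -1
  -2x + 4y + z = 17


Using Cramer's rule. Expand each determinant along the first row.
D  = 1*[(-1)*1 - 4*4] - 2*[(-4)*1 - 4*(-2)] + 1*[(-4)*4 - (-1)*(-2)]
  = 1*(-17) - 2*(4) + 1*(-18) = -43
Dx = 19*[(-1)*1 - 4*4] - 2*[(-1)*1 - 4*17] + 1*[(-1)*4 - (-1)*17]
  = 19*(-17) - 2*(-69) + 1*(13) = -172
Dy = 1*[(-1)*1 - 4*17] - 19*[(-4)*1 - 4*(-2)] + 1*[(-4)*17 - (-1)*(-2)]
  = 1*(-69) - 19*(4) + 1*(-70) = -215
Dz = 1*[(-1)*17 - (-1)*4] - 2*[(-4)*17 - (-1)*(-2)] + 19*[(-4)*4 - (-1)*(-2)]
  = 1*(-13) - 2*(-70) + 19*(-18) = -215
x = Dx/D = -172/-43 = 4, y = Dy/D = -215/-43 = 5, z = Dz/D = -215/-43 = 5
Check eq1: (1)(4) + (2)(5) + (1)(5) = 19 = 19 ✓
Check eq2: (-4)(4) + (-1)(5) + (4)(5) = -1 = -1 ✓
Check eq3: (-2)(4) + (4)(5) + (1)(5) = 17 = 17 ✓

x = 4, y = 5, z = 5


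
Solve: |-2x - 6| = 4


An absolute value equation |expr| = 4 gives two cases:
Case 1: -2x - 6 = 4
  -2x = 10, so x = -5
Case 2: -2x - 6 = -4
  -2x = 2, so x = -1

x = -5, x = -1


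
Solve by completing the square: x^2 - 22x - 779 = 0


Start: x^2 - 22x - 779 = 0
Move constant: x^2 - 22x = 779
Half of -22 is -11, squared is 121
Add 121 to both sides: x^2 - 22x + 121 = 900
(x - 11)^2 = 900
x - 11 = ±30
x = 11 + 30 = 41 or x = 11 - 30 = -19

x = -19, x = 41


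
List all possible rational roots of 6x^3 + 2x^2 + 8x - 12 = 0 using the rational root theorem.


Rational root theorem: possible roots are ±p/q where:
  p divides the constant term (-12): p ∈ {1, 2, 3, 4, 6, 12}
  q divides the leading coefficient (6): q ∈ {1, 2, 3, 6}

All possible rational roots: -12, -6, -4, -3, -2, -3/2, -4/3, -1, -2/3, -1/2, -1/3, -1/6, 1/6, 1/3, 1/2, 2/3, 1, 4/3, 3/2, 2, 3, 4, 6, 12

-12, -6, -4, -3, -2, -3/2, -4/3, -1, -2/3, -1/2, -1/3, -1/6, 1/6, 1/3, 1/2, 2/3, 1, 4/3, 3/2, 2, 3, 4, 6, 12


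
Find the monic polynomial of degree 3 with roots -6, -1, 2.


A monic polynomial with roots -6, -1, 2 is:
p(x) = (x + 6)(x + 1)(x - 2)
After multiplying by (x + 6): x + 6
After multiplying by (x + 1): x^2 + 7x + 6
After multiplying by (x - 2): x^3 + 5x^2 - 8x - 12

x^3 + 5x^2 - 8x - 12


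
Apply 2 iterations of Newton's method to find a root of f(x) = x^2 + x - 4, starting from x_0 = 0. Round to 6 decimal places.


Newton's method: x_(n+1) = x_n - f(x_n)/f'(x_n)
f(x) = x^2 + x - 4
f'(x) = 2x + 1

Iteration 1:
  f(0.000000) = -4.000000
  f'(0.000000) = 1.000000
  x_1 = 0.000000 - (-4.000000)/(1.000000) = 4.000000

Iteration 2:
  f(4.000000) = 16.000000
  f'(4.000000) = 9.000000
  x_2 = 4.000000 - (16.000000)/(9.000000) = 2.222222

x_2 = 2.222222


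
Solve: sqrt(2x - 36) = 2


Square both sides: 2x - 36 = 2^2 = 4
2x = 4 + 36 = 40
x = 20
Check: sqrt(2*20 - 36) = sqrt(4) = 2 ✓

x = 20


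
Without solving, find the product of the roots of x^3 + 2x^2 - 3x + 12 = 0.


By Vieta's formulas for x^3 + bx^2 + cx + d = 0:
  r1 + r2 + r3 = -b/a = -2
  r1*r2 + r1*r3 + r2*r3 = c/a = -3
  r1*r2*r3 = -d/a = -12


Product = -12


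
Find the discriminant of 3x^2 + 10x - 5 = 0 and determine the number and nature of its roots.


For ax^2 + bx + c = 0, discriminant D = b^2 - 4ac
Here a = 3, b = 10, c = -5
D = (10)^2 - 4(3)(-5) = 100 + 60 = 160

D = 160 > 0 but not a perfect square
The equation has 2 distinct real irrational roots.

Discriminant = 160, 2 distinct real irrational roots


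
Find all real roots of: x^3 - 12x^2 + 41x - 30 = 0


Let p(x) = x^3 - 12x^2 + 41x - 30. By the rational root theorem (leading coefficient 1), any rational root is an integer divisor of 30: try ±1, ±2, ... in turn.
Test x = 1: value = 0 ✓, so (x - 1) is a factor.
Synthetic division by (x - 1): bring down 1; 1(1) - 12 = -11; (-11)(1) + 41 = 30; 30(1) - 30 = 0 → quotient x^2 - 11x + 30, remainder 0.
Solve the quadratic x^2 - 11x + 30 = 0: discriminant = (-11)^2 - 4(1)(30) = 121 - 120 = 1.
sqrt(1) = 1, so x = (11 ± 1)/2: x = 6 or x = 5.

x = 1, x = 5, x = 6


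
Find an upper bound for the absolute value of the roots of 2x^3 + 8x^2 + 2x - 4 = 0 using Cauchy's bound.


Cauchy's bound: all roots r satisfy |r| <= 1 + max(|a_i/a_n|) for i = 0,...,n-1
where a_n is the leading coefficient.

Coefficients: [2, 8, 2, -4]
Leading coefficient a_n = 2
Ratios |a_i/a_n|: 4, 1, 2
Maximum ratio: 4
Cauchy's bound: |r| <= 1 + 4 = 5

Upper bound = 5


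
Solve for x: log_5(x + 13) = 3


Convert to exponential form: x + 13 = 5^3 = 125
x = 125 - 13 = 112
Check: log_5(112 + 13) = log_5(125) = log_5(125) = 3 ✓

x = 112


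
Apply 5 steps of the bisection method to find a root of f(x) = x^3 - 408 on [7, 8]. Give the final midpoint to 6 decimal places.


f(x) = x^3 - 408
f(7) = -65 < 0
f(8) = 104 > 0

Step 1: midpoint = (7.000000 + 8.000000)/2 = 7.500000
  f(7.500000) = 13.875000
  f(mid) > 0, so root is in [7.000000, 7.500000]

Step 2: midpoint = (7.000000 + 7.500000)/2 = 7.250000
  f(7.250000) = -26.921875
  f(mid) < 0, so root is in [7.250000, 7.500000]

Step 3: midpoint = (7.250000 + 7.500000)/2 = 7.375000
  f(7.375000) = -6.869141
  f(mid) < 0, so root is in [7.375000, 7.500000]

Step 4: midpoint = (7.375000 + 7.500000)/2 = 7.437500
  f(7.437500) = 3.415771
  f(mid) > 0, so root is in [7.375000, 7.437500]

Step 5: midpoint = (7.375000 + 7.437500)/2 = 7.406250
  f(7.406250) = -1.748383
  f(mid) < 0, so root is in [7.406250, 7.437500]

midpoint = 7.406250


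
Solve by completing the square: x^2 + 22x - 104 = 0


Start: x^2 + 22x - 104 = 0
Move constant: x^2 + 22x = 104
Half of 22 is 11, squared is 121
Add 121 to both sides: x^2 + 22x + 121 = 225
(x + 11)^2 = 225
x + 11 = ±15
x = -11 + 15 = 4 or x = -11 - 15 = -26

x = -26, x = 4


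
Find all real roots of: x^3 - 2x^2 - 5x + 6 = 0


Let p(x) = x^3 - 2x^2 - 5x + 6. By the rational root theorem (leading coefficient 1), any rational root is an integer divisor of 6: try ±1, ±2, ... in turn.
Test x = 1: value = 0 ✓, so (x - 1) is a factor.
Synthetic division by (x - 1): bring down 1; 1(1) - 2 = -1; (-1)(1) - 5 = -6; (-6)(1) + 6 = 0 → quotient x^2 - x - 6, remainder 0.
Solve the quadratic x^2 - x - 6 = 0: discriminant = (-1)^2 - 4(1)(-6) = 1 + 24 = 25.
sqrt(25) = 5, so x = (1 ± 5)/2: x = 3 or x = -2.

x = -2, x = 1, x = 3


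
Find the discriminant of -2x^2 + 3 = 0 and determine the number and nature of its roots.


For ax^2 + bx + c = 0, discriminant D = b^2 - 4ac
Here a = -2, b = 0, c = 3
D = (0)^2 - 4(-2)(3) = 0 + 24 = 24

D = 24 > 0 but not a perfect square
The equation has 2 distinct real irrational roots.

Discriminant = 24, 2 distinct real irrational roots


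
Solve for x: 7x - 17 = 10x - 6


Starting with: 7x - 17 = 10x - 6
Move all x terms to left: (7 - 10)x = -6 + 17
Simplify: -3x = 11
Divide both sides by -3: x = -11/3

x = -11/3


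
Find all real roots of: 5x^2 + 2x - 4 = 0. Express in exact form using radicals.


Using the quadratic formula: x = (-b ± sqrt(b^2 - 4ac)) / (2a)
Here a = 5, b = 2, c = -4
Discriminant = b^2 - 4ac = 2^2 - 4(5)(-4) = 4 + 80 = 84
Since discriminant = 84 > 0, there are two real roots.
x = (-2 ± 2*sqrt(21)) / 10
Simplifying: x = (-1 ± sqrt(21)) / 5
Numerically: x ≈ 0.7165 or x ≈ -1.1165

x = (-1 + sqrt(21)) / 5 or x = (-1 - sqrt(21)) / 5


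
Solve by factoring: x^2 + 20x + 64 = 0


We need two numbers that multiply to 64 and add to 20.
Those numbers are 4 and 16 (since 4 * 16 = 64 and 4 + 16 = 20).
So x^2 + 20x + 64 = (x + 4)(x + 16) = 0
Setting each factor to zero: x = -4 or x = -16

x = -16, x = -4


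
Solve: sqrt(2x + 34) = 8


Square both sides: 2x + 34 = 8^2 = 64
2x = 64 - 34 = 30
x = 15
Check: sqrt(2*15 + 34) = sqrt(64) = 8 ✓

x = 15


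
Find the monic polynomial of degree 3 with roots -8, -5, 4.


A monic polynomial with roots -8, -5, 4 is:
p(x) = (x + 8)(x + 5)(x - 4)
After multiplying by (x + 8): x + 8
After multiplying by (x + 5): x^2 + 13x + 40
After multiplying by (x - 4): x^3 + 9x^2 - 12x - 160

x^3 + 9x^2 - 12x - 160


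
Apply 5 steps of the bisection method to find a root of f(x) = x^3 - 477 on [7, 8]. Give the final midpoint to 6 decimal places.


f(x) = x^3 - 477
f(7) = -134 < 0
f(8) = 35 > 0

Step 1: midpoint = (7.000000 + 8.000000)/2 = 7.500000
  f(7.500000) = -55.125000
  f(mid) < 0, so root is in [7.500000, 8.000000]

Step 2: midpoint = (7.500000 + 8.000000)/2 = 7.750000
  f(7.750000) = -11.515625
  f(mid) < 0, so root is in [7.750000, 8.000000]

Step 3: midpoint = (7.750000 + 8.000000)/2 = 7.875000
  f(7.875000) = 11.373047
  f(mid) > 0, so root is in [7.750000, 7.875000]

Step 4: midpoint = (7.750000 + 7.875000)/2 = 7.812500
  f(7.812500) = -0.162842
  f(mid) < 0, so root is in [7.812500, 7.875000]

Step 5: midpoint = (7.812500 + 7.875000)/2 = 7.843750
  f(7.843750) = 5.582123
  f(mid) > 0, so root is in [7.812500, 7.843750]

midpoint = 7.843750


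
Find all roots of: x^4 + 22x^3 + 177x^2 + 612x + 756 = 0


Let p(x) = x^4 + 22x^3 + 177x^2 + 612x + 756. By the rational root theorem (leading coefficient 1), any rational root is an integer divisor of 756: try ±1, ±2, ... in turn.
Test x = 1: value = 1568 ≠ 0.
Test x = -1: value = 300 ≠ 0.
Test x = 2: value = 2880 ≠ 0.
Test x = -2: value = 80 ≠ 0.
Test x = 3: value = 4860 ≠ 0.
Test x = -3: value = 0 ✓, so (x + 3) is a factor.
Synthetic division by (x + 3): bring down 1; 1(-3) + 22 = 19; 19(-3) + 177 = 120; 120(-3) + 612 = 252; 252(-3) + 756 = 0 → quotient x^3 + 19x^2 + 120x + 252, remainder 0.
Continue with the quotient x^3 + 19x^2 + 120x + 252 (candidates must divide 252; re-test x = -3 first in case it repeats).
Test x = -3: value = 36 ≠ 0.
Test x = 4: value = 1100 ≠ 0.
Test x = -4: value = 12 ≠ 0.
Test x = 6: value = 1872 ≠ 0.
Test x = -6: value = 0 ✓, so (x + 6) is a factor.
Synthetic division by (x + 6): bring down 1; 1(-6) + 19 = 13; 13(-6) + 120 = 42; 42(-6) + 252 = 0 → quotient x^2 + 13x + 42, remainder 0.
Solve the quadratic x^2 + 13x + 42 = 0: discriminant = 13^2 - 4(1)(42) = 169 - 168 = 1.
sqrt(1) = 1, so x = (-13 ± 1)/2: x = -6 or x = -7.
Collecting all roots found:

x = -7, x = -6 (multiplicity 2), x = -3


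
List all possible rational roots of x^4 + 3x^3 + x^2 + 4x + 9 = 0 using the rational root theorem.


Rational root theorem: possible roots are ±p/q where:
  p divides the constant term (9): p ∈ {1, 3, 9}
  q divides the leading coefficient (1): q ∈ {1}

All possible rational roots: -9, -3, -1, 1, 3, 9

-9, -3, -1, 1, 3, 9


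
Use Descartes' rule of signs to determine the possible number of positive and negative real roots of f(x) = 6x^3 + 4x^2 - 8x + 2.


Descartes' rule of signs:

For positive roots, count sign changes in f(x) = 6x^3 + 4x^2 - 8x + 2:
Signs of coefficients: +, +, -, +
Number of sign changes: 2
Possible positive real roots: 2, 0

For negative roots, examine f(-x) = -6x^3 + 4x^2 + 8x + 2:
Signs of coefficients: -, +, +, +
Number of sign changes: 1
Possible negative real roots: 1

Positive roots: 2 or 0; Negative roots: 1


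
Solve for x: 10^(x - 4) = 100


Express both sides with the same base.
100 = 10^2
Since the bases match, equate exponents: x - 4 = 2
So x = 2 - (-4) = 6

x = 6


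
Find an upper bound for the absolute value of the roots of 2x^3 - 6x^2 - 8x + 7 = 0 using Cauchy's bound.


Cauchy's bound: all roots r satisfy |r| <= 1 + max(|a_i/a_n|) for i = 0,...,n-1
where a_n is the leading coefficient.

Coefficients: [2, -6, -8, 7]
Leading coefficient a_n = 2
Ratios |a_i/a_n|: 3, 4, 7/2
Maximum ratio: 4
Cauchy's bound: |r| <= 1 + 4 = 5

Upper bound = 5


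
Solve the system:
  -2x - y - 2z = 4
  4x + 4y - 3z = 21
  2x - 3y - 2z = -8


Using Cramer's rule. Expand each determinant along the first row.
D  = (-2)*[4*(-2) - (-3)*(-3)] - (-1)*[4*(-2) - (-3)*2] + (-2)*[4*(-3) - 4*2]
  = (-2)*(-17) - (-1)*(-2) + (-2)*(-20) = 72
Dx = 4*[4*(-2) - (-3)*(-3)] - (-1)*[21*(-2) - (-3)*(-8)] + (-2)*[21*(-3) - 4*(-8)]
  = 4*(-17) - (-1)*(-66) + (-2)*(-31) = -72
Dy = (-2)*[21*(-2) - (-3)*(-8)] - 4*[4*(-2) - (-3)*2] + (-2)*[4*(-8) - 21*2]
  = (-2)*(-66) - 4*(-2) + (-2)*(-74) = 288
Dz = (-2)*[4*(-8) - 21*(-3)] - (-1)*[4*(-8) - 21*2] + 4*[4*(-3) - 4*2]
  = (-2)*(31) - (-1)*(-74) + 4*(-20) = -216
x = Dx/D = -72/72 = -1, y = Dy/D = 288/72 = 4, z = Dz/D = -216/72 = -3
Check eq1: (-2)(-1) + (-1)(4) + (-2)(-3) = 4 = 4 ✓
Check eq2: (4)(-1) + (4)(4) + (-3)(-3) = 21 = 21 ✓
Check eq3: (2)(-1) + (-3)(4) + (-2)(-3) = -8 = -8 ✓

x = -1, y = 4, z = -3


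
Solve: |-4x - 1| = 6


An absolute value equation |expr| = 6 gives two cases:
Case 1: -4x - 1 = 6
  -4x = 7, so x = -7/4
Case 2: -4x - 1 = -6
  -4x = -5, so x = 5/4

x = -7/4, x = 5/4


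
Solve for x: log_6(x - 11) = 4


Convert to exponential form: x - 11 = 6^4 = 1296
x = 1296 + 11 = 1307
Check: log_6(1307 - 11) = log_6(1296) = log_6(1296) = 4 ✓

x = 1307


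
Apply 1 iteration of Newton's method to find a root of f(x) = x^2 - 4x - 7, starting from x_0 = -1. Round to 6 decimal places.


Newton's method: x_(n+1) = x_n - f(x_n)/f'(x_n)
f(x) = x^2 - 4x - 7
f'(x) = 2x - 4

Iteration 1:
  f(-1.000000) = -2.000000
  f'(-1.000000) = -6.000000
  x_1 = -1.000000 - (-2.000000)/(-6.000000) = -1.333333

x_1 = -1.333333


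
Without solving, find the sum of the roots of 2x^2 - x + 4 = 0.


By Vieta's formulas for ax^2 + bx + c = 0:
  Sum of roots = -b/a
  Product of roots = c/a

Here a = 2, b = -1, c = 4
Sum = -(-1)/2 = 1/2
Product = 4/2 = 2

Sum = 1/2


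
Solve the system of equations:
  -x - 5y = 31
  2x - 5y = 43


Using Cramer's rule:
Determinant D = (-1)(-5) - (2)(-5) = 5 + 10 = 15
Dx = (31)(-5) - (43)(-5) = -155 + 215 = 60
Dy = (-1)(43) - (2)(31) = -43 - 62 = -105
x = Dx/D = 60/15 = 4
y = Dy/D = -105/15 = -7

x = 4, y = -7


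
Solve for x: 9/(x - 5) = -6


Multiply both sides by (x - 5): 9 = -6(x - 5)
Distribute: 9 = -6x + 30
-6x = 9 - 30 = -21
x = 7/2

x = 7/2


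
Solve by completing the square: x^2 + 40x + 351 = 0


Start: x^2 + 40x + 351 = 0
Move constant: x^2 + 40x = -351
Half of 40 is 20, squared is 400
Add 400 to both sides: x^2 + 40x + 400 = 49
(x + 20)^2 = 49
x + 20 = ±7
x = -20 + 7 = -13 or x = -20 - 7 = -27

x = -27, x = -13


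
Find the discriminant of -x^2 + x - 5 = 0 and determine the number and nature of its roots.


For ax^2 + bx + c = 0, discriminant D = b^2 - 4ac
Here a = -1, b = 1, c = -5
D = (1)^2 - 4(-1)(-5) = 1 - 20 = -19

D = -19 < 0
The equation has no real roots (2 complex conjugate roots).

Discriminant = -19, no real roots (2 complex conjugate roots)


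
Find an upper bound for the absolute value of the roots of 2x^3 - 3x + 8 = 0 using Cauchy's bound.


Cauchy's bound: all roots r satisfy |r| <= 1 + max(|a_i/a_n|) for i = 0,...,n-1
where a_n is the leading coefficient.

Coefficients: [2, 0, -3, 8]
Leading coefficient a_n = 2
Ratios |a_i/a_n|: 0, 3/2, 4
Maximum ratio: 4
Cauchy's bound: |r| <= 1 + 4 = 5

Upper bound = 5


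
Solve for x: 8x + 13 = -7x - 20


Starting with: 8x + 13 = -7x - 20
Move all x terms to left: (8 + 7)x = -20 - 13
Simplify: 15x = -33
Divide both sides by 15: x = -11/5

x = -11/5


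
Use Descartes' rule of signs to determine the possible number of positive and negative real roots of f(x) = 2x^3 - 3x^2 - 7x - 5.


Descartes' rule of signs:

For positive roots, count sign changes in f(x) = 2x^3 - 3x^2 - 7x - 5:
Signs of coefficients: +, -, -, -
Number of sign changes: 1
Possible positive real roots: 1

For negative roots, examine f(-x) = -2x^3 - 3x^2 + 7x - 5:
Signs of coefficients: -, -, +, -
Number of sign changes: 2
Possible negative real roots: 2, 0

Positive roots: 1; Negative roots: 2 or 0


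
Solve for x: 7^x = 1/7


Express both sides with the same base.
1/7 = 7^(-1)
Since the bases match: x = -1

x = -1


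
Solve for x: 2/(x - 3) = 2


Multiply both sides by (x - 3): 2 = 2(x - 3)
Distribute: 2 = 2x - 6
2x = 2 + 6 = 8
x = 4

x = 4


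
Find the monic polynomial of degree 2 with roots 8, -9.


A monic polynomial with roots 8, -9 is:
p(x) = (x - 8)(x + 9)
After multiplying by (x - 8): x - 8
After multiplying by (x + 9): x^2 + x - 72

x^2 + x - 72


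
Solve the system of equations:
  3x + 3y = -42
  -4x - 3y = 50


Using Cramer's rule:
Determinant D = (3)(-3) - (-4)(3) = -9 + 12 = 3
Dx = (-42)(-3) - (50)(3) = 126 - 150 = -24
Dy = (3)(50) - (-4)(-42) = 150 - 168 = -18
x = Dx/D = -24/3 = -8
y = Dy/D = -18/3 = -6

x = -8, y = -6


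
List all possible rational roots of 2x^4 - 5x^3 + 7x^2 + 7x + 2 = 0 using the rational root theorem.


Rational root theorem: possible roots are ±p/q where:
  p divides the constant term (2): p ∈ {1, 2}
  q divides the leading coefficient (2): q ∈ {1, 2}

All possible rational roots: -2, -1, -1/2, 1/2, 1, 2

-2, -1, -1/2, 1/2, 1, 2


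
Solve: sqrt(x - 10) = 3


Square both sides: x - 10 = 3^2 = 9
x = 9 + 10 = 19
x = 19
Check: sqrt(1*19 - 10) = sqrt(9) = 3 ✓

x = 19


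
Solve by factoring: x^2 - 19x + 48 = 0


We need two numbers that multiply to 48 and add to -19.
Those numbers are -16 and -3 (since (-16) * (-3) = 48 and (-16) + (-3) = -19).
So x^2 - 19x + 48 = (x - 16)(x - 3) = 0
Setting each factor to zero: x = 16 or x = 3

x = 3, x = 16


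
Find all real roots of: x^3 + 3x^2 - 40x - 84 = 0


Let p(x) = x^3 + 3x^2 - 40x - 84. By the rational root theorem (leading coefficient 1), any rational root is an integer divisor of 84: try ±1, ±2, ... in turn.
Test x = 1: value = -120 ≠ 0.
Test x = -1: value = -42 ≠ 0.
Test x = 2: value = -144 ≠ 0.
Test x = -2: value = 0 ✓, so (x + 2) is a factor.
Synthetic division by (x + 2): bring down 1; 1(-2) + 3 = 1; 1(-2) - 40 = -42; (-42)(-2) - 84 = 0 → quotient x^2 + x - 42, remainder 0.
Solve the quadratic x^2 + x - 42 = 0: discriminant = 1^2 - 4(1)(-42) = 1 + 168 = 169.
sqrt(169) = 13, so x = (-1 ± 13)/2: x = 6 or x = -7.

x = -7, x = -2, x = 6


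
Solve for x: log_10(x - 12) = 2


Convert to exponential form: x - 12 = 10^2 = 100
x = 100 + 12 = 112
Check: log_10(112 - 12) = log_10(100) = log_10(100) = 2 ✓

x = 112


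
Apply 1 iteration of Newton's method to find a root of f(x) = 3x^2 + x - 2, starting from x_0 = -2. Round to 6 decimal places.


Newton's method: x_(n+1) = x_n - f(x_n)/f'(x_n)
f(x) = 3x^2 + x - 2
f'(x) = 6x + 1

Iteration 1:
  f(-2.000000) = 8.000000
  f'(-2.000000) = -11.000000
  x_1 = -2.000000 - (8.000000)/(-11.000000) = -1.272727

x_1 = -1.272727


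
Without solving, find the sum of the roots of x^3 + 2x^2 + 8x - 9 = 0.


By Vieta's formulas for x^3 + bx^2 + cx + d = 0:
  r1 + r2 + r3 = -b/a = -2
  r1*r2 + r1*r3 + r2*r3 = c/a = 8
  r1*r2*r3 = -d/a = 9


Sum = -2


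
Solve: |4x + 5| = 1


An absolute value equation |expr| = 1 gives two cases:
Case 1: 4x + 5 = 1
  4x = -4, so x = -1
Case 2: 4x + 5 = -1
  4x = -6, so x = -3/2

x = -3/2, x = -1


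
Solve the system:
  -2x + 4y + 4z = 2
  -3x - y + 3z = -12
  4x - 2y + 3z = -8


Using Cramer's rule. Expand each determinant along the first row.
D  = (-2)*[(-1)*3 - 3*(-2)] - 4*[(-3)*3 - 3*4] + 4*[(-3)*(-2) - (-1)*4]
  = (-2)*(3) - 4*(-21) + 4*(10) = 118
Dx = 2*[(-1)*3 - 3*(-2)] - 4*[(-12)*3 - 3*(-8)] + 4*[(-12)*(-2) - (-1)*(-8)]
  = 2*(3) - 4*(-12) + 4*(16) = 118
Dy = (-2)*[(-12)*3 - 3*(-8)] - 2*[(-3)*3 - 3*4] + 4*[(-3)*(-8) - (-12)*4]
  = (-2)*(-12) - 2*(-21) + 4*(72) = 354
Dz = (-2)*[(-1)*(-8) - (-12)*(-2)] - 4*[(-3)*(-8) - (-12)*4] + 2*[(-3)*(-2) - (-1)*4]
  = (-2)*(-16) - 4*(72) + 2*(10) = -236
x = Dx/D = 118/118 = 1, y = Dy/D = 354/118 = 3, z = Dz/D = -236/118 = -2
Check eq1: (-2)(1) + (4)(3) + (4)(-2) = 2 = 2 ✓
Check eq2: (-3)(1) + (-1)(3) + (3)(-2) = -12 = -12 ✓
Check eq3: (4)(1) + (-2)(3) + (3)(-2) = -8 = -8 ✓

x = 1, y = 3, z = -2


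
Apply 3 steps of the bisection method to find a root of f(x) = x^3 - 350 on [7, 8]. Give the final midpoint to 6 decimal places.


f(x) = x^3 - 350
f(7) = -7 < 0
f(8) = 162 > 0

Step 1: midpoint = (7.000000 + 8.000000)/2 = 7.500000
  f(7.500000) = 71.875000
  f(mid) > 0, so root is in [7.000000, 7.500000]

Step 2: midpoint = (7.000000 + 7.500000)/2 = 7.250000
  f(7.250000) = 31.078125
  f(mid) > 0, so root is in [7.000000, 7.250000]

Step 3: midpoint = (7.000000 + 7.250000)/2 = 7.125000
  f(7.125000) = 11.705078
  f(mid) > 0, so root is in [7.000000, 7.125000]

midpoint = 7.125000


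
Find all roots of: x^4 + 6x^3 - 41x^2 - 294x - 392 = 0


Let p(x) = x^4 + 6x^3 - 41x^2 - 294x - 392. By the rational root theorem (leading coefficient 1), any rational root is an integer divisor of 392: try ±1, ±2, ... in turn.
Test x = 1: value = -720 ≠ 0.
Test x = -1: value = -144 ≠ 0.
Test x = 2: value = -1080 ≠ 0.
Test x = -2: value = 0 ✓, so (x + 2) is a factor.
Synthetic division by (x + 2): bring down 1; 1(-2) + 6 = 4; 4(-2) - 41 = -49; (-49)(-2) - 294 = -196; (-196)(-2) - 392 = 0 → quotient x^3 + 4x^2 - 49x - 196, remainder 0.
Continue with the quotient x^3 + 4x^2 - 49x - 196 (candidates must divide 196; re-test x = -2 first in case it repeats).
Test x = -2: value = -90 ≠ 0.
Test x = 4: value = -264 ≠ 0.
Test x = -4: value = 0 ✓, so (x + 4) is a factor.
Synthetic division by (x + 4): bring down 1; 1(-4) + 4 = 0; 0(-4) - 49 = -49; (-49)(-4) - 196 = 0 → quotient x^2 - 49, remainder 0.
Solve the quadratic x^2 - 49 = 0: discriminant = 0^2 - 4(1)(-49) = 0 + 196 = 196.
sqrt(196) = 14, so x = (0 ± 14)/2: x = 7 or x = -7.
Collecting all roots found:

x = -7, x = -4, x = -2, x = 7


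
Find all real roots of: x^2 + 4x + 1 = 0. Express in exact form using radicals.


Using the quadratic formula: x = (-b ± sqrt(b^2 - 4ac)) / (2a)
Here a = 1, b = 4, c = 1
Discriminant = b^2 - 4ac = 4^2 - 4(1)(1) = 16 - 4 = 12
Since discriminant = 12 > 0, there are two real roots.
x = (-4 ± 2*sqrt(3)) / 2
Simplifying: x = -2 ± sqrt(3)
Numerically: x ≈ -0.2679 or x ≈ -3.7321

x = -2 + sqrt(3) or x = -2 - sqrt(3)


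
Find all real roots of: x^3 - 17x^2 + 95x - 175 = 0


Let p(x) = x^3 - 17x^2 + 95x - 175. By the rational root theorem (leading coefficient 1), any rational root is an integer divisor of 175: try ±1, ±2, ... in turn.
Test x = 1: value = -96 ≠ 0.
Test x = -1: value = -288 ≠ 0.
Test x = 5: value = 0 ✓, so (x - 5) is a factor.
Synthetic division by (x - 5): bring down 1; 1(5) - 17 = -12; (-12)(5) + 95 = 35; 35(5) - 175 = 0 → quotient x^2 - 12x + 35, remainder 0.
Solve the quadratic x^2 - 12x + 35 = 0: discriminant = (-12)^2 - 4(1)(35) = 144 - 140 = 4.
sqrt(4) = 2, so x = (12 ± 2)/2: x = 7 or x = 5.

x = 5 (multiplicity 2), x = 7


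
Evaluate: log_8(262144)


We need the exponent such that 8^? = 262144
8^6 = 262144
Therefore log_8(262144) = 6

6


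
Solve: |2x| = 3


An absolute value equation |expr| = 3 gives two cases:
Case 1: 2x = 3
  2x = 3, so x = 3/2
Case 2: 2x = -3
  2x = -3, so x = -3/2

x = -3/2, x = 3/2


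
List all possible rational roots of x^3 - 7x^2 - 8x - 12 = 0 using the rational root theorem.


Rational root theorem: possible roots are ±p/q where:
  p divides the constant term (-12): p ∈ {1, 2, 3, 4, 6, 12}
  q divides the leading coefficient (1): q ∈ {1}

All possible rational roots: -12, -6, -4, -3, -2, -1, 1, 2, 3, 4, 6, 12

-12, -6, -4, -3, -2, -1, 1, 2, 3, 4, 6, 12


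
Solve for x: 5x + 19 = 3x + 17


Starting with: 5x + 19 = 3x + 17
Move all x terms to left: (5 - 3)x = 17 - 19
Simplify: 2x = -2
Divide both sides by 2: x = -1

x = -1


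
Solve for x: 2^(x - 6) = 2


Express both sides with the same base.
2 = 2^1
Since the bases match, equate exponents: x - 6 = 1
So x = 1 - (-6) = 7

x = 7


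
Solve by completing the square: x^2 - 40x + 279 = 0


Start: x^2 - 40x + 279 = 0
Move constant: x^2 - 40x = -279
Half of -40 is -20, squared is 400
Add 400 to both sides: x^2 - 40x + 400 = 121
(x - 20)^2 = 121
x - 20 = ±11
x = 20 + 11 = 31 or x = 20 - 11 = 9

x = 9, x = 31


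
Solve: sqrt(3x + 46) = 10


Square both sides: 3x + 46 = 10^2 = 100
3x = 100 - 46 = 54
x = 18
Check: sqrt(3*18 + 46) = sqrt(100) = 10 ✓

x = 18


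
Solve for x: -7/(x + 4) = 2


Multiply both sides by (x + 4): -7 = 2(x + 4)
Distribute: -7 = 2x + 8
2x = -7 - 8 = -15
x = -15/2

x = -15/2


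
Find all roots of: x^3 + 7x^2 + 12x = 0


The constant term is 0, so x = 0 is a root. Factor out x:
  x^2 + 7x + 12 = 0
Solve the quadratic x^2 + 7x + 12 = 0: discriminant = 7^2 - 4(1)(12) = 49 - 48 = 1.
sqrt(1) = 1, so x = (-7 ± 1)/2: x = -3 or x = -4.
Collecting all roots found:

x = -4, x = -3, x = 0


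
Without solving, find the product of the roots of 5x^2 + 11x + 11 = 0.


By Vieta's formulas for ax^2 + bx + c = 0:
  Sum of roots = -b/a
  Product of roots = c/a

Here a = 5, b = 11, c = 11
Sum = -(11)/5 = -11/5
Product = 11/5 = 11/5

Product = 11/5


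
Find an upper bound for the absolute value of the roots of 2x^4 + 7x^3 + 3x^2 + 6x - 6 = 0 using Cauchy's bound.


Cauchy's bound: all roots r satisfy |r| <= 1 + max(|a_i/a_n|) for i = 0,...,n-1
where a_n is the leading coefficient.

Coefficients: [2, 7, 3, 6, -6]
Leading coefficient a_n = 2
Ratios |a_i/a_n|: 7/2, 3/2, 3, 3
Maximum ratio: 7/2
Cauchy's bound: |r| <= 1 + 7/2 = 9/2

Upper bound = 9/2


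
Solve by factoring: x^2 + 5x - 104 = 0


We need two numbers that multiply to -104 and add to 5.
Those numbers are -8 and 13 (since (-8) * 13 = -104 and (-8) + 13 = 5).
So x^2 + 5x - 104 = (x - 8)(x + 13) = 0
Setting each factor to zero: x = 8 or x = -13

x = -13, x = 8


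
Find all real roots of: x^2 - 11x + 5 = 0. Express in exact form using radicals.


Using the quadratic formula: x = (-b ± sqrt(b^2 - 4ac)) / (2a)
Here a = 1, b = -11, c = 5
Discriminant = b^2 - 4ac = (-11)^2 - 4(1)(5) = 121 - 20 = 101
Since discriminant = 101 > 0, there are two real roots.
x = (11 ± sqrt(101)) / 2
Numerically: x ≈ 10.5249 or x ≈ 0.4751

x = (11 + sqrt(101)) / 2 or x = (11 - sqrt(101)) / 2


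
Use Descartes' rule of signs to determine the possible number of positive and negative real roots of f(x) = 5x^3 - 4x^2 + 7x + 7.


Descartes' rule of signs:

For positive roots, count sign changes in f(x) = 5x^3 - 4x^2 + 7x + 7:
Signs of coefficients: +, -, +, +
Number of sign changes: 2
Possible positive real roots: 2, 0

For negative roots, examine f(-x) = -5x^3 - 4x^2 - 7x + 7:
Signs of coefficients: -, -, -, +
Number of sign changes: 1
Possible negative real roots: 1

Positive roots: 2 or 0; Negative roots: 1


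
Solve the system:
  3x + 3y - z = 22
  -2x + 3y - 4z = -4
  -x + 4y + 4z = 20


Using Cramer's rule. Expand each determinant along the first row.
D  = 3*[3*4 - (-4)*4] - 3*[(-2)*4 - (-4)*(-1)] + (-1)*[(-2)*4 - 3*(-1)]
  = 3*(28) - 3*(-12) + (-1)*(-5) = 125
Dx = 22*[3*4 - (-4)*4] - 3*[(-4)*4 - (-4)*20] + (-1)*[(-4)*4 - 3*20]
  = 22*(28) - 3*(64) + (-1)*(-76) = 500
Dy = 3*[(-4)*4 - (-4)*20] - 22*[(-2)*4 - (-4)*(-1)] + (-1)*[(-2)*20 - (-4)*(-1)]
  = 3*(64) - 22*(-12) + (-1)*(-44) = 500
Dz = 3*[3*20 - (-4)*4] - 3*[(-2)*20 - (-4)*(-1)] + 22*[(-2)*4 - 3*(-1)]
  = 3*(76) - 3*(-44) + 22*(-5) = 250
x = Dx/D = 500/125 = 4, y = Dy/D = 500/125 = 4, z = Dz/D = 250/125 = 2
Check eq1: (3)(4) + (3)(4) + (-1)(2) = 22 = 22 ✓
Check eq2: (-2)(4) + (3)(4) + (-4)(2) = -4 = -4 ✓
Check eq3: (-1)(4) + (4)(4) + (4)(2) = 20 = 20 ✓

x = 4, y = 4, z = 2


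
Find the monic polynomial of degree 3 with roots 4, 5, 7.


A monic polynomial with roots 4, 5, 7 is:
p(x) = (x - 4)(x - 5)(x - 7)
After multiplying by (x - 4): x - 4
After multiplying by (x - 5): x^2 - 9x + 20
After multiplying by (x - 7): x^3 - 16x^2 + 83x - 140

x^3 - 16x^2 + 83x - 140


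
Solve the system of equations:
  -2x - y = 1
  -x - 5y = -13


Using Cramer's rule:
Determinant D = (-2)(-5) - (-1)(-1) = 10 - 1 = 9
Dx = (1)(-5) - (-13)(-1) = -5 - 13 = -18
Dy = (-2)(-13) - (-1)(1) = 26 + 1 = 27
x = Dx/D = -18/9 = -2
y = Dy/D = 27/9 = 3

x = -2, y = 3


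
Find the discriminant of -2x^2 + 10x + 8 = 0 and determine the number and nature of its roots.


For ax^2 + bx + c = 0, discriminant D = b^2 - 4ac
Here a = -2, b = 10, c = 8
D = (10)^2 - 4(-2)(8) = 100 + 64 = 164

D = 164 > 0 but not a perfect square
The equation has 2 distinct real irrational roots.

Discriminant = 164, 2 distinct real irrational roots


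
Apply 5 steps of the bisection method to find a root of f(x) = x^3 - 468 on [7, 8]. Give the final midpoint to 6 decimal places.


f(x) = x^3 - 468
f(7) = -125 < 0
f(8) = 44 > 0

Step 1: midpoint = (7.000000 + 8.000000)/2 = 7.500000
  f(7.500000) = -46.125000
  f(mid) < 0, so root is in [7.500000, 8.000000]

Step 2: midpoint = (7.500000 + 8.000000)/2 = 7.750000
  f(7.750000) = -2.515625
  f(mid) < 0, so root is in [7.750000, 8.000000]

Step 3: midpoint = (7.750000 + 8.000000)/2 = 7.875000
  f(7.875000) = 20.373047
  f(mid) > 0, so root is in [7.750000, 7.875000]

Step 4: midpoint = (7.750000 + 7.875000)/2 = 7.812500
  f(7.812500) = 8.837158
  f(mid) > 0, so root is in [7.750000, 7.812500]

Step 5: midpoint = (7.750000 + 7.812500)/2 = 7.781250
  f(7.781250) = 3.137970
  f(mid) > 0, so root is in [7.750000, 7.781250]

midpoint = 7.781250
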